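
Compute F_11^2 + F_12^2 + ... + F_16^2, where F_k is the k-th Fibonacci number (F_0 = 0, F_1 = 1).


There is a standard identity sum_{k=0}^{N} F_k^2 = F_N * F_{N+1} (proved inductively from the telescoping relation F_k^2 = F_k F_{k+1} - F_{k-1} F_k). Then
sum_{k=11}^{16} F_k^2 = F_16 F_17 - F_10 F_11.
Computing: F_16 = 987, F_17 = 1597, F_10 = 55, F_11 = 89.
Sum = 987 * 1597 - 55 * 89 = 1571344.

1571344


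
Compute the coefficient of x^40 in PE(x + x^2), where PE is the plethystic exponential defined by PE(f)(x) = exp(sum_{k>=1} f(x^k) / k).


With f(x) = x + x^2, the exponent is sum_{k>=1} (x^k + x^(2k)) / k = -ln(1 - x) - ln(1 - x^2). Exponentiating:
PE(x + x^2) = 1 / ((1 - x)(1 - x^2)).
This is the generating function for partitions of n into parts of size 1 or 2. The number of 2's can be any j in 0..20, and the rest are 1's, so
[x^40] = floor(40/2) + 1 = 21.

21


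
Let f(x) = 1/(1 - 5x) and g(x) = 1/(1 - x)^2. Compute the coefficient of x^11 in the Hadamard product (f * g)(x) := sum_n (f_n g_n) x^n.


f has coefficients f_k = 5^k. For g = 1/(1 - x)^2 the coefficient is g_k = C(k + 1, 1) = k + 1. The Hadamard coefficient is (f * g)_k = 5^k * (k + 1).
For k = 11: 5^11 * 12 = 48828125 * 12 = 585937500.

585937500


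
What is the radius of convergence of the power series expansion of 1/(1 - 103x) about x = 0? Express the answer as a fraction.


Expanding 1/(1 - 103x) = sum_{k>=0} 103^k x^k, the series converges when |103x| < 1, i.e., |x| < 1/103.
So the radius of convergence is 1/103 = 1/103.

1/103


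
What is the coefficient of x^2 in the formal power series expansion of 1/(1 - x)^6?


The expansion 1/(1 - x)^r = sum_{k>=0} C(k + r - 1, r - 1) x^k follows from the multiset / negative-binomial theorem (or from repeated differentiation of the geometric series).
For r = 6 and k = 2:
C(7, 5) = 5040 / (120 * 2) = 21.

21


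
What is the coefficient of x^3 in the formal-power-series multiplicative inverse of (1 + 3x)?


The inverse is 1/(1 + 3x). Apply the geometric identity 1/(1 - y) = sum_{k>=0} y^k with y = -3x:
1/(1 + 3x) = sum_{k>=0} (-3)^k x^k.
So the coefficient of x^3 is (-3)^3 = -27.

-27


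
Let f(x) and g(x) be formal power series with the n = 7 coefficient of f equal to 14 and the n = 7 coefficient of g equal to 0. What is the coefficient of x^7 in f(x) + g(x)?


Addition of formal power series is termwise.
The coefficient of x^7 in f + g = 14 + 0
= 14

14


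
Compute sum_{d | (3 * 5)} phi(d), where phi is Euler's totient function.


First, 3 * 5 = 15. One classical identity is sum_{d | n} phi(d) = n (each k in [1, n] has a unique gcd with n, and among the k's with gcd(k, n) = n/d there are phi(d) of them). So the sum equals 15. We also verify directly:
Divisors of 15: 1, 3, 5, 15.
phi values: 1, 2, 4, 8.
Sum = 15.

15


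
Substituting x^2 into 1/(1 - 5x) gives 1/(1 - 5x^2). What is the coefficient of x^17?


Since 1/(1 - 5x^2) only has even powers of x,
the coefficient of x^17 (odd) is 0.

0


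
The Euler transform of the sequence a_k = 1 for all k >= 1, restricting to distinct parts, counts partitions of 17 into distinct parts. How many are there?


Partitions of 17 into distinct parts can be computed via generating function.
Product (1+x)(1+x^2)(1+x^3)...
The coefficient of x^17 = 38

38


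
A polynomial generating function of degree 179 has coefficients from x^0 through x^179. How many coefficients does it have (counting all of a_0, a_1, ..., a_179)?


A polynomial of degree 179 takes the form a_0 + a_1 x + ... + a_179 x^179.
The number of coefficients is 179 + 1 = 180.

180


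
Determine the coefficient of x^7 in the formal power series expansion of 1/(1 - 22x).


The geometric series identity gives 1/(1 - c x) = sum_{k>=0} c^k x^k, so the coefficient of x^k is c^k.
Here c = 22 and k = 7.
Computing: 22^7 = 2494357888

2494357888


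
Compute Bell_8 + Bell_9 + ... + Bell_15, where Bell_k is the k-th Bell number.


Recall Bell_k counts set partitions of a k-set (with Bell_0 = 1 by convention).
Bell_8 through Bell_15: 4140, 21147, 115975, 678570, 4213597, 27644437, 190899322, 1382958545
Sum = 4140 + 21147 + 115975 + 678570 + 4213597 + 27644437 + 190899322 + 1382958545 = 1606535733.

1606535733


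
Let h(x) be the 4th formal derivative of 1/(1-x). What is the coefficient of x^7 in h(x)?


Differentiating 4 times: d^4/dx^4 [1/(1-x)] = 4!/(1-x)^5.
The expansion 1/(1-x)^5 = sum_{k>=0} C(k+4, 4) x^k, so the coefficient of x^n in 4!/(1-x)^5 is 4! * C(n+4, 4).
For n = 7: 24 * C(11, 4) = 24 * 330 = 7920

7920


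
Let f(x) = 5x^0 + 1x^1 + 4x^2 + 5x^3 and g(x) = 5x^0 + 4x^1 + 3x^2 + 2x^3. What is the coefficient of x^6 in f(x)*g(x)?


Cauchy product at x^6:
5*2
= 10

10


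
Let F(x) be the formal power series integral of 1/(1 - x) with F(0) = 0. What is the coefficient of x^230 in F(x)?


1/(1 - x) = sum_{k>=0} x^k. Integrating termwise and using F(0) = 0 gives
F(x) = sum_{k>=0} x^(k+1) / (k+1) = sum_{m>=1} x^m / m = -ln(1 - x).
So the coefficient of x^230 is 1/230 = 1/230.

1/230


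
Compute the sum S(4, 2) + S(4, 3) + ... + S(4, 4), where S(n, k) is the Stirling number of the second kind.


By definition, S(n, k) counts partitions of an n-set into exactly k nonempty blocks.
Computing row n = 4 for k = 2..4:
S(4, k): 7, 6, 1
Sum = 14.

14


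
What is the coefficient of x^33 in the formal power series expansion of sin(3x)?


The Maclaurin series is sin(t) = sum_{k>=0} (-1)^k t^(2k+1) / (2k+1)!, so substituting t = 3x, only odd powers of x are nonzero, with coefficient of x^(2k+1) equal to (-1)^k 3^(2k+1) / (2k+1)!.
Write 33 = 2*16 + 1, giving the coefficient (-1)^16 * 3^33 / 33! = 5559060566555523/8683317618811886495518194401280000000 = 387420489/605155334745140274135040000000.

387420489/605155334745140274135040000000


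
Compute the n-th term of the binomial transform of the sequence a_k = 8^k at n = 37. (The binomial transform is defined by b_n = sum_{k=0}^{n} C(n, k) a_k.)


With a_k = 8^k, b_n = sum_{k=0}^{n} C(n, k) 8^k = (1 + 8)^n by the binomial theorem.
For n = 37: (1 + 8)^37 = 9^37 = 202755595904452569706561330872953769.

202755595904452569706561330872953769


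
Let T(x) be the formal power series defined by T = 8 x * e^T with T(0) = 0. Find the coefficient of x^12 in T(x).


Apply the Lagrange inversion formula: if T = 8 x * phi(T) with phi(t) = e^t, then
[x^n] T = 8^n * (1/n) [t^(n-1)] phi(t)^n = 8^n * (1/n) [t^(n-1)] e^(n t) = 8^n * (1/n) * n^(n-1) / (n-1)! = 8^n * n^(n-1) / n!.
When c = 1 this is the Cayley count of rooted labeled trees on n vertices, divided by n!.
For n = 12: 8^12 * 12^11 / 12! = 68719476736 * 743008370688/479001600 = 205195258022068224/1925.

205195258022068224/1925


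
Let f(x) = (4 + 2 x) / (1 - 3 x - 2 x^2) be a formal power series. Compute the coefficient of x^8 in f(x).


Write f(x) = sum_{k>=0} a_k x^k. Multiplying both sides by 1 - 3 x - 2 x^2 gives
(1 - 3 x - 2 x^2) sum_{k>=0} a_k x^k = 4 + 2 x.
Matching coefficients:
 x^0: a_0 = 4
 x^1: a_1 - 3 a_0 = 2  =>  a_1 = 3*4 + 2 = 14
 x^k (k >= 2): a_k = 3 a_{k-1} + 2 a_{k-2}.
Iterating: a_2 = 50, a_3 = 178, a_4 = 634, a_5 = 2258, a_6 = 8042, a_7 = 28642, a_8 = 102010.
So the coefficient of x^8 is 102010.

102010


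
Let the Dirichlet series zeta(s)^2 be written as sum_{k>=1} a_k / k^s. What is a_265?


The Dirichlet convolution of the constant function 1 with itself gives (1 * 1)(k) = sum_{d | k} 1 = d(k), the number of positive divisors of k.
Since zeta(s) = sum_{k>=1} 1/k^s, we have zeta(s)^2 = sum_{k>=1} d(k)/k^s, so a_k = d(k).
For k = 265: the divisors are 1, 5, 53, 265.
Count = 4.

4


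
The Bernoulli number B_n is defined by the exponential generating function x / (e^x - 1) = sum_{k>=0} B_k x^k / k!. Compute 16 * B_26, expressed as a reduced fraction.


Bernoulli numbers can also be computed recursively via B_0 = 1 and sum_{j=0}^{m} C(m+1, j) B_j = 0 for m >= 1. Odd-index Bernoulli numbers vanish for k >= 3.
Computing B_26 = 8553103/6, so 16 * B_26 = 16 * 8553103/6 = 68424824/3.

68424824/3


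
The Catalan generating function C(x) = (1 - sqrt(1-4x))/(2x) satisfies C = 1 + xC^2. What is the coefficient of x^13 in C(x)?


Substituting x -> x scales the n-th coefficient by 1, so [x^13] C(x) = C_13.
C_13 = C(2*13, 13)/(14) = 10400600/14 = 742900.
= 742900.

742900


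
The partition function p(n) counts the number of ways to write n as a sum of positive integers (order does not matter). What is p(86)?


Using the generating function prod_{k>=1} 1/(1-x^k), we compute p(86).
By dynamic programming over parts 1 through 86:
p(86) = 34262962

34262962


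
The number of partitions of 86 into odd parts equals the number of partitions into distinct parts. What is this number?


Computing partitions of 86 into odd parts (1, 3, 5, ...):
Using the generating function prod_{k>=0} 1/(1-x^(2k+1)),
the count is 133184

133184


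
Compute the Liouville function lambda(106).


The Liouville function is lambda(k) = (-1)^Omega(k), where Omega(k) counts the prime factors of k with multiplicity.
Factoring: 106 = 2 * 53, so Omega(106) = 2.
lambda(106) = (-1)^2 = 1.

1


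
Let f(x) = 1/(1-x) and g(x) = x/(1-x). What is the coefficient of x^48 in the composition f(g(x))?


First simplify the composition: f(g(x)) = 1/(1 - x/(1-x)) = (1-x)/((1-x) - x) = (1-x)/(1-2x).
Now extract the coefficient. Write (1-x)/(1-2x) = 1/(1-2x) - x/(1-2x).
The coefficient of x^n in 1/(1-2x) is 2^n, and in x/(1-2x) is 2^(n-1) (for n >= 1).
So the coefficient of x^48 is 2^48 - 2^47 = 281474976710656 - 140737488355328 = 140737488355328.

140737488355328


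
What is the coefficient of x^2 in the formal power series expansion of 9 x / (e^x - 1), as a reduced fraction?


The exponential generating function for Bernoulli numbers is
x / (e^x - 1) = sum_{k>=0} B_k x^k / k!.
So the coefficient of x^2 in 9 x / (e^x - 1) is 9 B_2 / 2!.
Computing: B_2 = 1/6, 2! = 2, giving
9 * 1/6 / 2 = 3/4.

3/4


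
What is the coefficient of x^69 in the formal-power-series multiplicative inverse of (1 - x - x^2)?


Let the inverse be f(x) = sum_{k>=0} a_k x^k. From f(x) * (1 - x - x^2) = 1 and matching coefficients:
 x^0: a_0 = 1.
 x^1: a_1 - a_0 = 0, so a_1 = 1.
 x^k (k >= 2): a_k - a_{k-1} - a_{k-2} = 0, i.e. a_k = a_{k-1} + a_{k-2}.
This is the Fibonacci-type recurrence shifted so that a_0 = a_1 = 1.
Iterating: a_0=1, a_1=1, a_2=2, a_3=3, a_4=5, a_5=8, a_6=13, a_7=21, a_8=34, a_9=55, ...
a_69 = 190392490709135.

190392490709135


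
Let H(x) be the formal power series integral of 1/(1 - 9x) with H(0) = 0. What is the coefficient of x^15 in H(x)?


1/(1 - 9x) = sum_{k>=0} 9^k x^k. Integrating termwise with H(0) = 0:
H(x) = sum_{k>=0} 9^k x^(k+1) / (k+1) = sum_{m>=1} 9^(m-1) x^m / m.
For m = 15: 9^14/15 = 22876792454961/15 = 7625597484987/5.

7625597484987/5


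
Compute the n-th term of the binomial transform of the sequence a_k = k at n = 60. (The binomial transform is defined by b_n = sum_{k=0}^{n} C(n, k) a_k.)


With a_k = k, b_n = sum_{k=0}^{n} C(n, k) k. Using k * C(n, k) = n * C(n-1, k-1) gives b_n = n * sum_{k>=1} C(n-1, k-1) = n * 2^(n-1).
For n = 60: 60 * 2^59 = 60 * 576460752303423488 = 34587645138205409280.

34587645138205409280


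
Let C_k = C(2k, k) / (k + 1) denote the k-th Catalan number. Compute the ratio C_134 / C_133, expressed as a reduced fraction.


Using C_k = (2k)! / (k! (k+1)!), the ratio C_{k+1}/C_k simplifies to
C_{k+1}/C_k = [(2k+2)! / ((k+1)! (k+2)!)] * [k! (k+1)! / (2k)!]
 = (2k+2)(2k+1) / ((k+1)(k+2)) = 2(2k+1) / (k+2).
For k = 133: 2(2*133 + 1) / (133 + 2) = 534/135 = 178/45.

178/45


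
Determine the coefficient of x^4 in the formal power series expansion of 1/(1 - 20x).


The geometric series identity gives 1/(1 - c x) = sum_{k>=0} c^k x^k, so the coefficient of x^k is c^k.
Here c = 20 and k = 4.
Computing: 20^4 = 160000

160000


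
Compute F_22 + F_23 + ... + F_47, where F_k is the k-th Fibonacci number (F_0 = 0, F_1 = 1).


Use the identity sum_{k=0}^{N} F_k = F_{N+2} - 1 (which follows from F_{k+2} - F_{k+1} = F_k). Then
sum_{k=22}^{47} F_k = (F_{49} - 1) - (F_{23} - 1) = F_{49} - F_{23}.
Computing: F_{49} = 7778742049, F_{23} = 28657, so
Sum = 7778742049 - 28657 = 7778713392.

7778713392


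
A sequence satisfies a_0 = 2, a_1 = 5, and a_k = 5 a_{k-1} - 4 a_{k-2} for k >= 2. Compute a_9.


The characteristic equation is t^2 - 5 t + 4 = 0, with roots r_1 = 4 and r_2 = 1 (so c_1 = r_1 + r_2, c_2 = -r_1 r_2 as required).
One can use the closed form a_n = A r_1^n + B r_2^n, but direct iteration is more reliable:
a_0 = 2, a_1 = 5, a_2 = 17, a_3 = 65, a_4 = 257, a_5 = 1025, a_6 = 4097, a_7 = 16385, a_8 = 65537, a_9 = 262145.
So a_9 = 262145.

262145


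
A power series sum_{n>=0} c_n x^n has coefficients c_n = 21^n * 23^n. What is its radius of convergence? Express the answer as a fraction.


By the root test (Cauchy-Hadamard), the radius is R = 1 / limsup_n |c_n|^(1/n).
Here |c_n|^(1/n) = (21^n * 23^n)^(1/n) = 21 * 23 = 483 for all n.
So R = 1/483 = 1/483.

1/483


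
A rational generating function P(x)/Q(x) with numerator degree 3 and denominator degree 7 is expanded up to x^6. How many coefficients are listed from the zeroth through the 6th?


Expanding up to x^6 gives the coefficients for x^0, x^1, ..., x^6.
That is 6 + 1 = 7 coefficients in total.

7


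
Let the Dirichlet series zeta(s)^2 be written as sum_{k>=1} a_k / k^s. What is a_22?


The Dirichlet convolution of the constant function 1 with itself gives (1 * 1)(k) = sum_{d | k} 1 = d(k), the number of positive divisors of k.
Since zeta(s) = sum_{k>=1} 1/k^s, we have zeta(s)^2 = sum_{k>=1} d(k)/k^s, so a_k = d(k).
For k = 22: the divisors are 1, 2, 11, 22.
Count = 4.

4


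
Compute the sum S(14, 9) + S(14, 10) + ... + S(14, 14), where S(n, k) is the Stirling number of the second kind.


By definition, S(n, k) counts partitions of an n-set into exactly k nonempty blocks.
Computing row n = 14 for k = 9..14:
S(14, k): 5135130, 752752, 66066, 3367, 91, 1
Sum = 5957407.

5957407


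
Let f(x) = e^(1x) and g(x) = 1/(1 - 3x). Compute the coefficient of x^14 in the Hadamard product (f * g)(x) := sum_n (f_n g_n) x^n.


Expanding: f_k = 1^k/k! (from e^(1x)) and g_k = 3^k (from 1/(1 - 3x)). So the Hadamard coefficient (f * g)_k = 1^k 3^k / k! = (3)^k / k!.
For k = 14: 3^14/14! = 4782969/87178291200 = 19683/358758400.

19683/358758400


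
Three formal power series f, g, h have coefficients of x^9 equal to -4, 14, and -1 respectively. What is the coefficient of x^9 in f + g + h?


Series addition is componentwise:
-4 + 14 + -1
= 9

9


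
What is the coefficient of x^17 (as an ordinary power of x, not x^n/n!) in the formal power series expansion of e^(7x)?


The exponential series is e^y = sum_{k>=0} y^k / k!. Substituting y = 7x gives
e^(7x) = sum_{k>=0} 7^k x^k / k!.
So the coefficient of x^n is a^n/n! with a = 7, n = 17:
7^17 / 17! = 232630513987207/355687428096000 = 4747561509943/7258927104000

4747561509943/7258927104000


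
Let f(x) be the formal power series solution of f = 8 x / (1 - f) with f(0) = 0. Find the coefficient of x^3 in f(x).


Apply Lagrange inversion: f = 8 x * phi(f) with phi(t) = 1/(1 - t), so
[x^n] f = 8^n * (1/n) [t^(n-1)] phi(t)^n = 8^n * (1/n) [t^(n-1)] (1 - t)^(-n) = 8^n * (1/n) C(2n - 2, n - 1) = 8^n * C_{n-1}.
For n = 3: C_2 = C(4, 2) / 3 = 6/3 = 2.
With the 8^3 = 512 factor, the coefficient is 512 * 2 = 1024.

1024


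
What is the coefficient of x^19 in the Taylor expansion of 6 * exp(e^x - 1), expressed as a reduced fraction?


exp(e^x - 1) = sum_{k>=0} Bell_k x^k / k!, where Bell_k is the k-th Bell number.
So the coefficient of x^19 is 6 * Bell_19 / 19!.
Computing: Bell_19 = 5832742205057 and 19! = 121645100408832000, giving
6 * 5832742205057/121645100408832000 = 5832742205057/20274183401472000.

5832742205057/20274183401472000


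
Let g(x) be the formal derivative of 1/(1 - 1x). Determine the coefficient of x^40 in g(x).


Differentiate termwise: d/dx sum_{k>=0} 1^k x^k = sum_{k>=1} k 1^k x^(k-1) = sum_{j>=0} (j+1) 1^(j+1) x^j.
Equivalently, d/dx [1/(1 - 1x)] = 1/(1 - 1x)^2.
For j = 40: 41 * 1^41 = 41 * 1 = 41.

41


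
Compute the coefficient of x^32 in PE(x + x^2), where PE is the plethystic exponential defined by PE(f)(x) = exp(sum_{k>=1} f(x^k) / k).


With f(x) = x + x^2, the exponent is sum_{k>=1} (x^k + x^(2k)) / k = -ln(1 - x) - ln(1 - x^2). Exponentiating:
PE(x + x^2) = 1 / ((1 - x)(1 - x^2)).
This is the generating function for partitions of n into parts of size 1 or 2. The number of 2's can be any j in 0..16, and the rest are 1's, so
[x^32] = floor(32/2) + 1 = 17.

17


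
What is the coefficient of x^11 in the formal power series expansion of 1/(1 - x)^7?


The expansion 1/(1 - x)^r = sum_{k>=0} C(k + r - 1, r - 1) x^k follows from the multiset / negative-binomial theorem (or from repeated differentiation of the geometric series).
For r = 7 and k = 11:
C(17, 6) = 355687428096000 / (720 * 39916800) = 12376.

12376


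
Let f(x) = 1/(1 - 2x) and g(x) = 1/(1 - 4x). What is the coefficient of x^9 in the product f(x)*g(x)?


The coefficient of x^n in f*g is the Cauchy product: sum_{k=0}^{n} a^k * b^(n-k).
With a=2, b=4, n=9:
sum_{k=0}^{9} 2^k * 4^(9-k)
= 523776

523776


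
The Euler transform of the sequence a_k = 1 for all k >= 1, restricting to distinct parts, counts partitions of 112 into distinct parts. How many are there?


Partitions of 112 into distinct parts can be computed via generating function.
Product (1+x)(1+x^2)(1+x^3)...
The coefficient of x^112 = 1177438

1177438


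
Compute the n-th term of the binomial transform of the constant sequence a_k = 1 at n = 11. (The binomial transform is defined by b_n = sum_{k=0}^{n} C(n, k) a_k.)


With a_k = 1 for all k, b_n = sum_{k=0}^{n} C(n, k) = 2^n by the binomial theorem.
For n = 11: 2^11 = 2048.

2048


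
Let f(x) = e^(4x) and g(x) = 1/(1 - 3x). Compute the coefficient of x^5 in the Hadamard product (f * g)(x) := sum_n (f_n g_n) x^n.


Expanding: f_k = 4^k/k! (from e^(4x)) and g_k = 3^k (from 1/(1 - 3x)). So the Hadamard coefficient (f * g)_k = 4^k 3^k / k! = (12)^k / k!.
For k = 5: 12^5/5! = 248832/120 = 10368/5.

10368/5


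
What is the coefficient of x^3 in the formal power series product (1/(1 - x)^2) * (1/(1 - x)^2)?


Combine the factors: (1/(1 - x)^2) * (1/(1 - x)^2) = 1/(1 - x)^4.
Then use 1/(1 - x)^r = sum_{k>=0} C(k + r - 1, r - 1) x^k with r = 4 and k = 3:
C(6, 3) = 20.

20


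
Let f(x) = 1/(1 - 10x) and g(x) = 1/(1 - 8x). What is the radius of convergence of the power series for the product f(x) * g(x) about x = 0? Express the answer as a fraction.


The radius of 1/(1 - 10x) is 1/10 (nearest singularity at x = 1/10), and the radius of 1/(1 - 8x) is 1/8.
The product f(x)*g(x) = 1/((1 - 10x)(1 - 8x)) has singularities at both 1/10 and 1/8, so its radius of convergence is the distance to the nearest one:
min(1/10, 1/8) = 1/10.

1/10


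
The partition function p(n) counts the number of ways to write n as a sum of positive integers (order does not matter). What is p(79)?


Using the generating function prod_{k>=1} 1/(1-x^k), we compute p(79).
By dynamic programming over parts 1 through 79:
p(79) = 13848650

13848650


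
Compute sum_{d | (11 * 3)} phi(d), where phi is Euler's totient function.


First, 11 * 3 = 33. One classical identity is sum_{d | n} phi(d) = n (each k in [1, n] has a unique gcd with n, and among the k's with gcd(k, n) = n/d there are phi(d) of them). So the sum equals 33. We also verify directly:
Divisors of 33: 1, 3, 11, 33.
phi values: 1, 2, 10, 20.
Sum = 33.

33


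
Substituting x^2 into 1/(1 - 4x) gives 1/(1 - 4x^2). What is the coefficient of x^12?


The coefficient of x^(2m) in 1/(1 - 4x^2) is 4^m.
With n = 12 = 2*6, the coefficient is 4^6 = 4096.

4096


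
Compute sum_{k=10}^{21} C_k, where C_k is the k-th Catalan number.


C_10 through C_21: 16796, 58786, 208012, 742900, 2674440, 9694845, 35357670, 129644790, 477638700, 1767263190, 6564120420, 24466267020
Sum = 16796 + 58786 + 208012 + 742900 + 2674440 + 9694845 + 35357670 + 129644790 + 477638700 + 1767263190 + 6564120420 + 24466267020
= 33453687569

33453687569


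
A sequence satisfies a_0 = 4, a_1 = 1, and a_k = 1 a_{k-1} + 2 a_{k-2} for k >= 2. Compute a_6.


The characteristic equation is t^2 - 1 t - 2 = 0, with roots r_1 = 2 and r_2 = -1 (so c_1 = r_1 + r_2, c_2 = -r_1 r_2 as required).
One can use the closed form a_n = A r_1^n + B r_2^n, but direct iteration is more reliable:
a_0 = 4, a_1 = 1, a_2 = 9, a_3 = 11, a_4 = 29, a_5 = 51, a_6 = 109.
So a_6 = 109.

109


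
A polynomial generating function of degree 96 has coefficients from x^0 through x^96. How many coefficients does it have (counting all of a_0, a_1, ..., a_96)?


A polynomial of degree 96 takes the form a_0 + a_1 x + ... + a_96 x^96.
The number of coefficients is 96 + 1 = 97.

97


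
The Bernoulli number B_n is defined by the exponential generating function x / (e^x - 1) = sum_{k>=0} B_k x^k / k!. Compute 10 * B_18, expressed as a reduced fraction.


Bernoulli numbers can also be computed recursively via B_0 = 1 and sum_{j=0}^{m} C(m+1, j) B_j = 0 for m >= 1. Odd-index Bernoulli numbers vanish for k >= 3.
Computing B_18 = 43867/798, so 10 * B_18 = 10 * 43867/798 = 219335/399.

219335/399


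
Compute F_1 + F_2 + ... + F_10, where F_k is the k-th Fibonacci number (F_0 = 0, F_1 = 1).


Use the identity sum_{k=0}^{N} F_k = F_{N+2} - 1 (which follows from F_{k+2} - F_{k+1} = F_k). Then
sum_{k=1}^{10} F_k = (F_{12} - 1) - (F_{2} - 1) = F_{12} - F_{2}.
Computing: F_{12} = 144, F_{2} = 1, so
Sum = 144 - 1 = 143.

143


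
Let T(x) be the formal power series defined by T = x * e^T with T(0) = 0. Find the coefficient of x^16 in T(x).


Apply the Lagrange inversion formula: if T = x * phi(T) with phi(t) = e^t, then
[x^n] T = (1/n) [t^(n-1)] phi(t)^n = (1/n) [t^(n-1)] e^(n t) = (1/n) * n^(n-1) / (n-1)! = n^(n-1) / n!.
When c = 1 this is the Cayley count of rooted labeled trees on n vertices, divided by n!.
For n = 16: 16^15 / 16! = 1152921504606846976/20922789888000 = 35184372088832/638512875.

35184372088832/638512875


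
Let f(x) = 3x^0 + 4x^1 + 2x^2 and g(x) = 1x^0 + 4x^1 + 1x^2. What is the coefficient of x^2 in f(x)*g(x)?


Cauchy product at x^2:
3*1 + 4*4 + 2*1
= 21

21


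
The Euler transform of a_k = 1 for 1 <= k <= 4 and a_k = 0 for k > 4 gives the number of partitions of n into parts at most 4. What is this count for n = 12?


Partitions of 12 into parts at most 4:
Using generating function (1-x)^(-1)(1-x^2)^(-1)...(1-x^4)^(-1),
the coefficient of x^12 = 34

34


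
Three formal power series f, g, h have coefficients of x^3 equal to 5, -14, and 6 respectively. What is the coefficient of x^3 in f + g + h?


Series addition is componentwise:
5 + -14 + 6
= -3

-3


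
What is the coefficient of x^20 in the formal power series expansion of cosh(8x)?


The Maclaurin series is cosh(t) = sum_{m>=0} t^(2m) / (2m)!, so substituting t = 8x, only even powers of x are nonzero, with coefficient of x^(2m) equal to 8^(2m) / (2m)!.
For x^20 the coefficient is 8^20/20! = 1152921504606846976/2432902008176640000 = 4398046511104/9280784638125.

4398046511104/9280784638125


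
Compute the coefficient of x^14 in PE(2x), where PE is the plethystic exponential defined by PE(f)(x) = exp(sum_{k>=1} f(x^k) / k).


With f(x) = 2x, the exponent is sum_{k>=1} 2 x^k / k = 2 * (-ln(1 - x)). Exponentiating:
PE(2x) = exp(-2 ln(1 - x)) = 1/(1 - x)^2.
By the negative binomial expansion, [x^n] 1/(1 - x)^2 = C(n + 1, 1).
For n = 14: C(15, 1) = 15.

15


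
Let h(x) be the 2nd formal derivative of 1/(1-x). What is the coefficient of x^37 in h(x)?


Differentiating 2 times: d^2/dx^2 [1/(1-x)] = 2!/(1-x)^3.
The expansion 1/(1-x)^3 = sum_{k>=0} C(k+2, 2) x^k, so the coefficient of x^n in 2!/(1-x)^3 is 2! * C(n+2, 2).
For n = 37: 2 * C(39, 2) = 2 * 741 = 1482

1482


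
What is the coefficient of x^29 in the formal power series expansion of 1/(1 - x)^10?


The negative binomial / multiset identity is
1/(1 - x)^r = sum_{k>=0} C(k + r - 1, r - 1) x^k.
Here r = 10 and k = 29, so the coefficient is
C(29 + 9, 9) = C(38, 9)
= 163011640

163011640


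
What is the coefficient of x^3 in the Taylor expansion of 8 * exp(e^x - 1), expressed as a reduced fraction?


exp(e^x - 1) = sum_{k>=0} Bell_k x^k / k!, where Bell_k is the k-th Bell number.
So the coefficient of x^3 is 8 * Bell_3 / 3!.
Computing: Bell_3 = 5 and 3! = 6, giving
8 * 5/6 = 20/3.

20/3


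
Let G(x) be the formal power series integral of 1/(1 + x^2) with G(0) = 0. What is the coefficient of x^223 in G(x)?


1/(1 + x^2) = sum_{j>=0} (-1)^j x^(2j). Integrating termwise with G(0) = 0:
G(x) = sum_{j>=0} (-1)^j x^(2j+1) / (2j+1) = arctan(x).
Only odd powers are nonzero. For x^223 write 223 = 2*111 + 1, giving
(-1)^111 / 223 = -1/223 = -1/223.

-1/223


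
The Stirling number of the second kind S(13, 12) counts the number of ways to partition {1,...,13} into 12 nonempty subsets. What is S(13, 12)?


Using the explicit formula S(n,k) = (1/k!) sum_{j=0}^{k} (-1)^(k-j) C(k,j) j^n:
S(13, 12) = 78
Equivalently, S(n,k) is n! times the coefficient of x^n in the EGF (e^x - 1)^k / k!.

78


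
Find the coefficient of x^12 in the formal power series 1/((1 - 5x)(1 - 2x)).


By partial fractions or Cauchy convolution:
The coefficient equals sum_{k=0}^{12} 5^k * 2^(12-k).
= 406898311

406898311


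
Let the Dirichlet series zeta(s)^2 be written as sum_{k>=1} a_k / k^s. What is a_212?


The Dirichlet convolution of the constant function 1 with itself gives (1 * 1)(k) = sum_{d | k} 1 = d(k), the number of positive divisors of k.
Since zeta(s) = sum_{k>=1} 1/k^s, we have zeta(s)^2 = sum_{k>=1} d(k)/k^s, so a_k = d(k).
For k = 212: the divisors are 1, 2, 4, 53, 106, 212.
Count = 6.

6


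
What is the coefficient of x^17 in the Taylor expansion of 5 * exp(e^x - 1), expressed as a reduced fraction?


exp(e^x - 1) = sum_{k>=0} Bell_k x^k / k!, where Bell_k is the k-th Bell number.
So the coefficient of x^17 is 5 * Bell_17 / 17!.
Computing: Bell_17 = 82864869804 and 17! = 355687428096000, giving
5 * 82864869804/355687428096000 = 255755771/219560140800.

255755771/219560140800


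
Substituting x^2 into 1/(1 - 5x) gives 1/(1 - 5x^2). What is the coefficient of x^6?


The coefficient of x^(2m) in 1/(1 - 5x^2) is 5^m.
With n = 6 = 2*3, the coefficient is 5^3 = 125.

125


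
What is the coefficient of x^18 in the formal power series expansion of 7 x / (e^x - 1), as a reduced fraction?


The exponential generating function for Bernoulli numbers is
x / (e^x - 1) = sum_{k>=0} B_k x^k / k!.
So the coefficient of x^18 in 7 x / (e^x - 1) is 7 B_18 / 18!.
Computing: B_18 = 43867/798, 18! = 6402373705728000, giving
7 * 43867/798 / 6402373705728000 = 43867/729870602452992000.

43867/729870602452992000


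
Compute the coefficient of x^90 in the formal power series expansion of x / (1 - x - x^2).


Let f(x) = sum_{k>=0} a_k x^k. Multiplying f(x) * (1 - x - x^2) = x and matching coefficients gives a_0 = 0, a_1 = 1, and a_k = a_{k-1} + a_{k-2} for k >= 2. These are the Fibonacci numbers F_k.
Iterating from F_0 = 0, F_1 = 1:
F_0=0, F_1=1, F_2=1, F_3=2, F_4=3, F_5=5, F_6=8, F_7=13, F_8=21, F_9=34, ...
F_90 = 2880067194370816120.

2880067194370816120


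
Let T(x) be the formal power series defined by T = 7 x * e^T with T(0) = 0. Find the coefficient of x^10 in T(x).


Apply the Lagrange inversion formula: if T = 7 x * phi(T) with phi(t) = e^t, then
[x^n] T = 7^n * (1/n) [t^(n-1)] phi(t)^n = 7^n * (1/n) [t^(n-1)] e^(n t) = 7^n * (1/n) * n^(n-1) / (n-1)! = 7^n * n^(n-1) / n!.
When c = 1 this is the Cayley count of rooted labeled trees on n vertices, divided by n!.
For n = 10: 7^10 * 10^9 / 10! = 282475249 * 1000000000/3628800 = 6305251093750/81.

6305251093750/81


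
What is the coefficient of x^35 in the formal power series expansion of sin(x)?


The Maclaurin series is sin(t) = sum_{k>=0} (-1)^k t^(2k+1) / (2k+1)!, so substituting t = x, only odd powers of x are nonzero, with coefficient of x^(2k+1) equal to (-1)^k / (2k+1)!.
Write 35 = 2*17 + 1, giving the coefficient (-1)^17 / 35! = -1/10333147966386144929666651337523200000000 = -1/10333147966386144929666651337523200000000.

-1/10333147966386144929666651337523200000000


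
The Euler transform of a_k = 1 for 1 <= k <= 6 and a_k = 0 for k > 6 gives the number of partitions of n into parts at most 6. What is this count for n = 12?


Partitions of 12 into parts at most 6:
Using generating function (1-x)^(-1)(1-x^2)^(-1)...(1-x^6)^(-1),
the coefficient of x^12 = 58

58


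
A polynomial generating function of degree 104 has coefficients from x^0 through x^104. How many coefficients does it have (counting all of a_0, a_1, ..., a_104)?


A polynomial of degree 104 takes the form a_0 + a_1 x + ... + a_104 x^104.
The number of coefficients is 104 + 1 = 105.

105


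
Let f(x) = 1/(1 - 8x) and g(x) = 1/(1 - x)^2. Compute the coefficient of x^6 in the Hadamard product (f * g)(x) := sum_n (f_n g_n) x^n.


f has coefficients f_k = 8^k. For g = 1/(1 - x)^2 the coefficient is g_k = C(k + 1, 1) = k + 1. The Hadamard coefficient is (f * g)_k = 8^k * (k + 1).
For k = 6: 8^6 * 7 = 262144 * 7 = 1835008.

1835008


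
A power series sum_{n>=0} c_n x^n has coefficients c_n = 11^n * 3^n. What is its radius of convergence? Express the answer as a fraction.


By the root test (Cauchy-Hadamard), the radius is R = 1 / limsup_n |c_n|^(1/n).
Here |c_n|^(1/n) = (11^n * 3^n)^(1/n) = 11 * 3 = 33 for all n.
So R = 1/33 = 1/33.

1/33


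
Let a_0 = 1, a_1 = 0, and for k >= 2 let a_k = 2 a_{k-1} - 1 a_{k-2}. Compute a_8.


Iterating the recurrence forward:
a_0 = 1
a_1 = 0
a_2 = 2*0 - 1*1 = -1
a_3 = 2*-1 - 1*0 = -2
a_4 = 2*-2 - 1*-1 = -3
a_5 = 2*-3 - 1*-2 = -4
a_6 = 2*-4 - 1*-3 = -5
a_7 = 2*-5 - 1*-4 = -6
a_8 = 2*-6 - 1*-5 = -7
So a_8 = -7.

-7


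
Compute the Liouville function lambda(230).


The Liouville function is lambda(k) = (-1)^Omega(k), where Omega(k) counts the prime factors of k with multiplicity.
Factoring: 230 = 2 * 5 * 23, so Omega(230) = 3.
lambda(230) = (-1)^3 = -1.

-1


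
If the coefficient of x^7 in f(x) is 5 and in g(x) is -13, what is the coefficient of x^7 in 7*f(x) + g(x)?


Scalar multiplication scales coefficients: 7 * 5 = 35.
Then add the g coefficient: 35 + -13
= 22

22


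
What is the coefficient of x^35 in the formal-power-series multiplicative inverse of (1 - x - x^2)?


Let the inverse be f(x) = sum_{k>=0} a_k x^k. From f(x) * (1 - x - x^2) = 1 and matching coefficients:
 x^0: a_0 = 1.
 x^1: a_1 - a_0 = 0, so a_1 = 1.
 x^k (k >= 2): a_k - a_{k-1} - a_{k-2} = 0, i.e. a_k = a_{k-1} + a_{k-2}.
This is the Fibonacci-type recurrence shifted so that a_0 = a_1 = 1.
Iterating: a_0=1, a_1=1, a_2=2, a_3=3, a_4=5, a_5=8, a_6=13, a_7=21, a_8=34, a_9=55, ...
a_35 = 14930352.

14930352


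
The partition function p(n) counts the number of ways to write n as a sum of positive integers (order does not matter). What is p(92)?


Using the generating function prod_{k>=1} 1/(1-x^k), we compute p(92).
By dynamic programming over parts 1 through 92:
p(92) = 72533807

72533807


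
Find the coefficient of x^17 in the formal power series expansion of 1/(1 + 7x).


Write 1/(1 + c x) = 1/(1 - (-c) x) and apply the geometric-series identity
1/(1 - y) = sum_{k>=0} y^k to get 1/(1 + c x) = sum_{k>=0} (-c)^k x^k.
So the coefficient of x^k is (-c)^k = (-1)^k * c^k.
Here c = 7 and k = 17:
(-7)^17 = -1 * 232630513987207 = -232630513987207

-232630513987207


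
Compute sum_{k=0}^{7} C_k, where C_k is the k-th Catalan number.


C_0 through C_7: 1, 1, 2, 5, 14, 42, 132, 429
Sum = 1 + 1 + 2 + 5 + 14 + 42 + 132 + 429
= 626

626


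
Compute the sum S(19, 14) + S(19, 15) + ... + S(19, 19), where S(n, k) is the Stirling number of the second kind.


By definition, S(n, k) counts partitions of an n-set into exactly k nonempty blocks.
Computing row n = 19 for k = 14..19:
S(19, k): 243577530, 13916778, 527136, 12597, 171, 1
Sum = 258034213.

258034213


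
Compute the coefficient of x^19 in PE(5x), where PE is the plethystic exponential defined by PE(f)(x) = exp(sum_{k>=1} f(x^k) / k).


With f(x) = 5x, the exponent is sum_{k>=1} 5 x^k / k = 5 * (-ln(1 - x)). Exponentiating:
PE(5x) = exp(-5 ln(1 - x)) = 1/(1 - x)^5.
By the negative binomial expansion, [x^n] 1/(1 - x)^5 = C(n + 4, 4).
For n = 19: C(23, 4) = 8855.

8855


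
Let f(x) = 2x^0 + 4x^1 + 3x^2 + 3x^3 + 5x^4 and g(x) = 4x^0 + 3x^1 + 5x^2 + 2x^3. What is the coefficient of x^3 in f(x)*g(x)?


Cauchy product at x^3:
2*2 + 4*5 + 3*3 + 3*4
= 45

45


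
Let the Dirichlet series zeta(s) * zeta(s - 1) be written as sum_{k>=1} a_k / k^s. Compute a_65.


Convolution gives a_k = sum_{d | k} d * 1 = sum_{d | k} d = sigma(k), the sum of positive divisors of k.
For k = 65, the divisors are 1, 5, 13, 65, so
sigma(65) = 1 + 5 + 13 + 65 = 84.

84


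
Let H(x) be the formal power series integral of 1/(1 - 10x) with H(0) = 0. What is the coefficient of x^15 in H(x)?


1/(1 - 10x) = sum_{k>=0} 10^k x^k. Integrating termwise with H(0) = 0:
H(x) = sum_{k>=0} 10^k x^(k+1) / (k+1) = sum_{m>=1} 10^(m-1) x^m / m.
For m = 15: 10^14/15 = 100000000000000/15 = 20000000000000/3.

20000000000000/3


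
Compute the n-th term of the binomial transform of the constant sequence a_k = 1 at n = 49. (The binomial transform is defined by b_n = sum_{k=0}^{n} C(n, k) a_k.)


With a_k = 1 for all k, b_n = sum_{k=0}^{n} C(n, k) = 2^n by the binomial theorem.
For n = 49: 2^49 = 562949953421312.

562949953421312


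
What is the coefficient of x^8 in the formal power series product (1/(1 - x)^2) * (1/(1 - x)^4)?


Combine the factors: (1/(1 - x)^2) * (1/(1 - x)^4) = 1/(1 - x)^6.
Then use 1/(1 - x)^r = sum_{k>=0} C(k + r - 1, r - 1) x^k with r = 6 and k = 8:
C(13, 5) = 1287.

1287


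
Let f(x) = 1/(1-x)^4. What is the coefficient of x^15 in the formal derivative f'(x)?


Differentiate: d/dx [ 1/(1-x)^r ] = r / (1-x)^(r+1).
Here r = 4, so f'(x) = 4 / (1-x)^5.
The expansion of 1/(1-x)^(r+1) has coefficient of x^n equal to C(n+r, r).
So the coefficient of x^15 in f'(x) is
4 * C(19, 4) = 4 * 3876 = 15504

15504


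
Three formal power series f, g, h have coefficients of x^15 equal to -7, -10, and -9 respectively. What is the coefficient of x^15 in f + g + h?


Series addition is componentwise:
-7 + -10 + -9
= -26

-26


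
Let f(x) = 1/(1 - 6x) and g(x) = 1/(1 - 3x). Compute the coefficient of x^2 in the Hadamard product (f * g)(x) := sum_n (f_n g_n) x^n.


f has coefficients f_k = 6^k and g has coefficients g_k = 3^k, so the Hadamard product has coefficient (f*g)_k = 6^k * 3^k = 18^k.
For k = 2: 18^2 = 324.

324


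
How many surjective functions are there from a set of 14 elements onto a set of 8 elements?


By inclusion-exclusion on which target elements are missed, the number of surjections from an n-set onto a k-set is
surj(n, k) = sum_{j=0}^{k} (-1)^j C(k, j) (k - j)^n.
Equivalently surj(n, k) = k! * S(n, k), where S(n, k) is the Stirling number of the second kind.
For n = 14, k = 8:
S(14, 8) = 20912320, so
surj = 8! * 20912320 = 40320 * 20912320 = 843184742400.

843184742400


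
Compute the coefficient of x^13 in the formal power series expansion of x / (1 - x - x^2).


Let f(x) = sum_{k>=0} a_k x^k. Multiplying f(x) * (1 - x - x^2) = x and matching coefficients gives a_0 = 0, a_1 = 1, and a_k = a_{k-1} + a_{k-2} for k >= 2. These are the Fibonacci numbers F_k.
Iterating from F_0 = 0, F_1 = 1:
F_0=0, F_1=1, F_2=1, F_3=2, F_4=3, F_5=5, F_6=8, F_7=13, F_8=21, F_9=34, ...
F_13 = 233.

233


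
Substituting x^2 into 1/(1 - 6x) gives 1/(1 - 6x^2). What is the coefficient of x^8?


The coefficient of x^(2m) in 1/(1 - 6x^2) is 6^m.
With n = 8 = 2*4, the coefficient is 6^4 = 1296.

1296


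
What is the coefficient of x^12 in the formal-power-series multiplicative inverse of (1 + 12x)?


The inverse is 1/(1 + 12x). Apply the geometric identity 1/(1 - y) = sum_{k>=0} y^k with y = -12x:
1/(1 + 12x) = sum_{k>=0} (-12)^k x^k.
So the coefficient of x^12 is (-12)^12 = 8916100448256.

8916100448256


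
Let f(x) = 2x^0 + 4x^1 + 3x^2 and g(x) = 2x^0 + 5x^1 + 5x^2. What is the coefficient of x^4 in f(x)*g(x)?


Cauchy product at x^4:
3*5
= 15

15


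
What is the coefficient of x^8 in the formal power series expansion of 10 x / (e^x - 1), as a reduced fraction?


The exponential generating function for Bernoulli numbers is
x / (e^x - 1) = sum_{k>=0} B_k x^k / k!.
So the coefficient of x^8 in 10 x / (e^x - 1) is 10 B_8 / 8!.
Computing: B_8 = -1/30, 8! = 40320, giving
10 * -1/30 / 40320 = -1/120960.

-1/120960


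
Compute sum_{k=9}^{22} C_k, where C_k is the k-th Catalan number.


C_9 through C_22: 4862, 16796, 58786, 208012, 742900, 2674440, 9694845, 35357670, 129644790, 477638700, 1767263190, 6564120420, 24466267020, 91482563640
Sum = 4862 + 16796 + 58786 + 208012 + 742900 + 2674440 + 9694845 + 35357670 + 129644790 + 477638700 + 1767263190 + 6564120420 + 24466267020 + 91482563640
= 124936256071

124936256071


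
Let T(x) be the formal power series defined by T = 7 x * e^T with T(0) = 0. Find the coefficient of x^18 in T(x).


Apply the Lagrange inversion formula: if T = 7 x * phi(T) with phi(t) = e^t, then
[x^n] T = 7^n * (1/n) [t^(n-1)] phi(t)^n = 7^n * (1/n) [t^(n-1)] e^(n t) = 7^n * (1/n) * n^(n-1) / (n-1)! = 7^n * n^(n-1) / n!.
When c = 1 this is the Cayley count of rooted labeled trees on n vertices, divided by n!.
For n = 18: 7^18 * 18^17 / 18! = 1628413597910449 * 2185911559738696531968/6402373705728000 = 168947301180197983304053458/303875.

168947301180197983304053458/303875


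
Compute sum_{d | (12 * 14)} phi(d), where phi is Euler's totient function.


First, 12 * 14 = 168. One classical identity is sum_{d | n} phi(d) = n (each k in [1, n] has a unique gcd with n, and among the k's with gcd(k, n) = n/d there are phi(d) of them). So the sum equals 168. We also verify directly:
Divisors of 168: 1, 2, 3, 4, 6, 7, 8, 12, 14, 21, 24, 28, 42, 56, 84, 168.
phi values: 1, 1, 2, 2, 2, 6, 4, 4, 6, 12, 8, 12, 12, 24, 24, 48.
Sum = 168.

168


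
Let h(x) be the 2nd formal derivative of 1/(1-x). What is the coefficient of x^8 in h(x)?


Differentiating 2 times: d^2/dx^2 [1/(1-x)] = 2!/(1-x)^3.
The expansion 1/(1-x)^3 = sum_{k>=0} C(k+2, 2) x^k, so the coefficient of x^n in 2!/(1-x)^3 is 2! * C(n+2, 2).
For n = 8: 2 * C(10, 2) = 2 * 45 = 90

90


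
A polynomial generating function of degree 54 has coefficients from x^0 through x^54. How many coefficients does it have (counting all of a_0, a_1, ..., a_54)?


A polynomial of degree 54 takes the form a_0 + a_1 x + ... + a_54 x^54.
The number of coefficients is 54 + 1 = 55.

55


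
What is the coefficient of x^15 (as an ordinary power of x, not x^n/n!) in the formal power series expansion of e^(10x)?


The exponential series is e^y = sum_{k>=0} y^k / k!. Substituting y = 10x gives
e^(10x) = sum_{k>=0} 10^k x^k / k!.
So the coefficient of x^n is a^n/n! with a = 10, n = 15:
10^15 / 15! = 1000000000000000/1307674368000 = 3906250000/5108103

3906250000/5108103


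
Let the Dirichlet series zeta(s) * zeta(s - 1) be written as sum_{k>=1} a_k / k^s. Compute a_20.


Convolution gives a_k = sum_{d | k} d * 1 = sum_{d | k} d = sigma(k), the sum of positive divisors of k.
For k = 20, the divisors are 1, 2, 4, 5, 10, 20, so
sigma(20) = 1 + 2 + 4 + 5 + 10 + 20 = 42.

42


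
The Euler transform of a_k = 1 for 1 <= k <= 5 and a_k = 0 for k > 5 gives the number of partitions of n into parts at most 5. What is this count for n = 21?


Partitions of 21 into parts at most 5:
Using generating function (1-x)^(-1)(1-x^2)^(-1)...(1-x^5)^(-1),
the coefficient of x^21 = 221

221


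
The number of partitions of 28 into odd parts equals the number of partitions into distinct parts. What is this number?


Computing partitions of 28 into odd parts (1, 3, 5, ...):
Using the generating function prod_{k>=0} 1/(1-x^(2k+1)),
the count is 222

222
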